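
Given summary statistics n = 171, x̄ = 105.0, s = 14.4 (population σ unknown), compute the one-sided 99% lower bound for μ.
μ ≥ 102.41

Lower bound (one-sided):
t* = 2.348 (one-sided for 99%)
Lower bound = x̄ - t* · s/√n = 105.0 - 2.348 · 14.4/√171 = 102.41

We are 99% confident that μ ≥ 102.41.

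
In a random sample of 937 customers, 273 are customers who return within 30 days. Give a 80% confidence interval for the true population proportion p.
(0.272, 0.310)

Proportion CI:
p̂ = 273/937 = 0.29136
SE = √(p̂(1-p̂)/n) = √(0.29136 · 0.70864 / 937) = 0.01484

z* = 1.282
Margin = z* · SE = 1.282 · 0.01484 = 0.0190

CI: 0.29136 ± 0.0190 = (0.272, 0.310)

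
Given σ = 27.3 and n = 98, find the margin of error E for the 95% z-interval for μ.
Margin of error = 5.41

Margin of error = z* · σ/√n
= 1.960 · 27.3/√98
= 1.960 · 27.3/9.8995
= 5.41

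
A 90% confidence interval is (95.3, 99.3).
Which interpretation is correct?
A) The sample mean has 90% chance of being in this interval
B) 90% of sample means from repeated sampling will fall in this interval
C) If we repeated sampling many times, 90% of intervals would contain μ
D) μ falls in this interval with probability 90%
C

A) Wrong — x̄ is observed and sits in the interval by construction.
B) Wrong — coverage applies to intervals containing μ, not to future x̄ values.
C) Correct — this is the frequentist long-run coverage interpretation.
D) Wrong — μ is fixed; the randomness lives in the interval, not in μ.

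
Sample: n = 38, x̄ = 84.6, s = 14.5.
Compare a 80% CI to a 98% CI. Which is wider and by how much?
98% CI is wider by 5.30

df = 37
80% CI: t* = 1.305, (81.53, 87.67), width = 2 · t* · s/√n = 6.14
98% CI: t* = 2.431, (78.88, 90.32), width = 2 · t* · s/√n = 11.44

The 98% CI is wider by 11.44 - 6.14 = 5.30.
Higher confidence requires a wider interval.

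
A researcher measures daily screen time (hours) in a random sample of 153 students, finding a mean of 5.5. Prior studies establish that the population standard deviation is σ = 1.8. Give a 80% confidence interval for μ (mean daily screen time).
(5.31, 5.69)

z-interval (σ known):
z* = 1.282 for 80% confidence

Margin of error = z* · σ/√n = 1.282 · 1.8/√153 = 0.19

CI: (5.5 - 0.19, 5.5 + 0.19) = (5.31, 5.69)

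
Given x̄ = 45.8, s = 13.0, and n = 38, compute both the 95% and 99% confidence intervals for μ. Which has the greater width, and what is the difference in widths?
99% CI is wider by 2.90

df = 37
95% CI: t* = 2.026, (41.53, 50.07), width = 2 · t* · s/√n = 8.55
99% CI: t* = 2.715, (40.07, 51.53), width = 2 · t* · s/√n = 11.45

The 99% CI is wider by 11.45 - 8.55 = 2.90.
Higher confidence requires a wider interval.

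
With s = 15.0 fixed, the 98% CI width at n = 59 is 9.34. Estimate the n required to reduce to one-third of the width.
n ≈ 531

CI width ∝ 1/√n
To reduce width by factor 3, need √n to grow by 3 → need 3² = 9 times as many samples.

Current: n = 59, width = 9.34
New: n = 531, width ≈ 3.04

Width reduced by factor of 9.34/3.04 = 3.07.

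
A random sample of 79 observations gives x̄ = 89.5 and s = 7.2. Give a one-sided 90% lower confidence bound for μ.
μ ≥ 88.45

Lower bound (one-sided):
t* = 1.292 (one-sided for 90%)
Lower bound = x̄ - t* · s/√n = 89.5 - 1.292 · 7.2/√79 = 88.45

We are 90% confident that μ ≥ 88.45.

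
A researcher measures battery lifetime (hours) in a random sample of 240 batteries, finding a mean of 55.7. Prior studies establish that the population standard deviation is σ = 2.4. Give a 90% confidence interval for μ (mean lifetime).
(55.45, 55.95)

z-interval (σ known):
z* = 1.645 for 90% confidence

Margin of error = z* · σ/√n = 1.645 · 2.4/√240 = 0.25

CI: (55.7 - 0.25, 55.7 + 0.25) = (55.45, 55.95)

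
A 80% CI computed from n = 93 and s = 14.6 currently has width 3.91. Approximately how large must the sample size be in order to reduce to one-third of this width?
n ≈ 837

CI width ∝ 1/√n
To reduce width by factor 3, need √n to grow by 3 → need 3² = 9 times as many samples.

Current: n = 93, width = 3.91
New: n = 837, width ≈ 1.29

Width reduced by factor of 3.91/1.29 = 3.03.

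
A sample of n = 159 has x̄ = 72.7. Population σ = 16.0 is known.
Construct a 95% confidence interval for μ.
(70.21, 75.19)

z-interval (σ known):
z* = 1.960 for 95% confidence

Margin of error = z* · σ/√n = 1.960 · 16.0/√159 = 2.49

CI: (72.7 - 2.49, 72.7 + 2.49) = (70.21, 75.19)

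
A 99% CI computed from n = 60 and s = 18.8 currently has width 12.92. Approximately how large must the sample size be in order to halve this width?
n ≈ 240

CI width ∝ 1/√n
To reduce width by factor 2, need √n to grow by 2 → need 2² = 4 times as many samples.

Current: n = 60, width = 12.92
New: n = 240, width ≈ 6.30

Width reduced by factor of 12.92/6.30 = 2.05.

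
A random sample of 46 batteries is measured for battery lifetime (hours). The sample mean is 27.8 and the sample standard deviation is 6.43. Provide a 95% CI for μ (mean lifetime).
(25.89, 29.71)

t-interval (σ unknown):
df = n - 1 = 45
t* = 2.014 for 95% confidence

Margin of error = t* · s/√n = 2.014 · 6.43/√46 = 1.91

CI: (25.89, 29.71)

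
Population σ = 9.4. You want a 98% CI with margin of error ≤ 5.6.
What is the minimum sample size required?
n ≥ 16

For margin E ≤ 5.6:
n ≥ (z* · σ / E)²
n ≥ (2.326 · 9.4 / 5.6)²
n ≥ 15.24

Minimum n = 16 (rounding up)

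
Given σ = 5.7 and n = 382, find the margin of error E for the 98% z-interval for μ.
Margin of error = 0.68

Margin of error = z* · σ/√n
= 2.326 · 5.7/√382
= 2.326 · 5.7/19.5448
= 0.68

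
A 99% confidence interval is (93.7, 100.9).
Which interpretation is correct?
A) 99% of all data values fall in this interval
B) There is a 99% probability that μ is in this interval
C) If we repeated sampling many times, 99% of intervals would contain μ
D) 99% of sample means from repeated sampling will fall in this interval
C

A) Wrong — a CI is about the parameter μ, not individual data values.
B) Wrong — μ is fixed; the randomness lives in the interval, not in μ.
C) Correct — this is the frequentist long-run coverage interpretation.
D) Wrong — coverage applies to intervals containing μ, not to future x̄ values.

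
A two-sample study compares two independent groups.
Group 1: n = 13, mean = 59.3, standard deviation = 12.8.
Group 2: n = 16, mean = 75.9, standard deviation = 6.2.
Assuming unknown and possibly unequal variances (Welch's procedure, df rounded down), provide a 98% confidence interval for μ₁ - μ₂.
(-26.61, -6.59)

Difference: x̄₁ - x̄₂ = -16.60
SE = √(s₁²/n₁ + s₂²/n₂) = √(12.8²/13 + 6.2²/16) = 3.8737
df = 16.53 → 16 (Welch–Satterthwaite, rounded down)
t* = 2.583

CI: -16.60 ± 2.583 · 3.8737 = -16.60 ± 10.01 = (-26.61, -6.59)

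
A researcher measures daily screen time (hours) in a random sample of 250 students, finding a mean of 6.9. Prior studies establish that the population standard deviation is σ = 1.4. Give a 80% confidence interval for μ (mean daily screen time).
(6.79, 7.01)

z-interval (σ known):
z* = 1.282 for 80% confidence

Margin of error = z* · σ/√n = 1.282 · 1.4/√250 = 0.11

CI: (6.9 - 0.11, 6.9 + 0.11) = (6.79, 7.01)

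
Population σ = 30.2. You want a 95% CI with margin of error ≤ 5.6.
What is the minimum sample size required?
n ≥ 112

For margin E ≤ 5.6:
n ≥ (z* · σ / E)²
n ≥ (1.960 · 30.2 / 5.6)²
n ≥ 111.72

Minimum n = 112 (rounding up)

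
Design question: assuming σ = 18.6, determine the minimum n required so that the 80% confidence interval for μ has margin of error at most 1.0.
n ≥ 569

For margin E ≤ 1.0:
n ≥ (z* · σ / E)²
n ≥ (1.282 · 18.6 / 1.0)²
n ≥ 568.59

Minimum n = 569 (rounding up)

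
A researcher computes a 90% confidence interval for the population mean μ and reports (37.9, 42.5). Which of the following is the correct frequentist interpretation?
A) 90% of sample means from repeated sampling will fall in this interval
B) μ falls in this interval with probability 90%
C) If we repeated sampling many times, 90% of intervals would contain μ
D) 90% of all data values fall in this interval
C

A) Wrong — coverage applies to intervals containing μ, not to future x̄ values.
B) Wrong — μ is fixed; the randomness lives in the interval, not in μ.
C) Correct — this is the frequentist long-run coverage interpretation.
D) Wrong — a CI is about the parameter μ, not individual data values.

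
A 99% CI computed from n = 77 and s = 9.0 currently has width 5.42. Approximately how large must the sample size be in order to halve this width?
n ≈ 308

CI width ∝ 1/√n
To reduce width by factor 2, need √n to grow by 2 → need 2² = 4 times as many samples.

Current: n = 77, width = 5.42
New: n = 308, width ≈ 2.66

Width reduced by factor of 5.42/2.66 = 2.04.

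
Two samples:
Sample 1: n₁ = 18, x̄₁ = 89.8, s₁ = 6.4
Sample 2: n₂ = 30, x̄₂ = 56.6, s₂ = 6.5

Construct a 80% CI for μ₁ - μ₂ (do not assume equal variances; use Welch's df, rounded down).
(30.69, 35.71)

Difference: x̄₁ - x̄₂ = 33.20
SE = √(s₁²/n₁ + s₂²/n₂) = √(6.4²/18 + 6.5²/30) = 1.9193
df = 36.38 → 36 (Welch–Satterthwaite, rounded down)
t* = 1.306

CI: 33.20 ± 1.306 · 1.9193 = 33.20 ± 2.51 = (30.69, 35.71)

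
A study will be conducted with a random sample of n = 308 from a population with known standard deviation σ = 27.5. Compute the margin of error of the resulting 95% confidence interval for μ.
Margin of error = 3.07

Margin of error = z* · σ/√n
= 1.960 · 27.5/√308
= 1.960 · 27.5/17.5499
= 3.07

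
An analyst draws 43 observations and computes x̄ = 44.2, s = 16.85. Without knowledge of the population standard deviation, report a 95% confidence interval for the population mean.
(39.01, 49.39)

t-interval (σ unknown):
df = n - 1 = 42
t* = 2.018 for 95% confidence

Margin of error = t* · s/√n = 2.018 · 16.85/√43 = 5.19

CI: (39.01, 49.39)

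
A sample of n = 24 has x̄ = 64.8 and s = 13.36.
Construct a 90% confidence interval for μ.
(60.13, 69.47)

t-interval (σ unknown):
df = n - 1 = 23
t* = 1.714 for 90% confidence

Margin of error = t* · s/√n = 1.714 · 13.36/√24 = 4.67

CI: (60.13, 69.47)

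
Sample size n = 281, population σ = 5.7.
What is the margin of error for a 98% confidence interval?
Margin of error = 0.79

Margin of error = z* · σ/√n
= 2.326 · 5.7/√281
= 2.326 · 5.7/16.7631
= 0.79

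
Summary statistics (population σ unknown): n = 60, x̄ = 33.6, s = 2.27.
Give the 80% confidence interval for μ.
(33.22, 33.98)

t-interval (σ unknown):
df = n - 1 = 59
t* = 1.296 for 80% confidence

Margin of error = t* · s/√n = 1.296 · 2.27/√60 = 0.38

CI: (33.22, 33.98)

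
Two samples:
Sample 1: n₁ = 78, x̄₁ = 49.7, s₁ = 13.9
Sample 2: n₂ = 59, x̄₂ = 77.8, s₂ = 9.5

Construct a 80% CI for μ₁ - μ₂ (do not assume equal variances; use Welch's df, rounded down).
(-30.68, -25.52)

Difference: x̄₁ - x̄₂ = -28.10
SE = √(s₁²/n₁ + s₂²/n₂) = √(13.9²/78 + 9.5²/59) = 2.0017
df = 133.75 → 133 (Welch–Satterthwaite, rounded down)
t* = 1.288

CI: -28.10 ± 1.288 · 2.0017 = -28.10 ± 2.58 = (-30.68, -25.52)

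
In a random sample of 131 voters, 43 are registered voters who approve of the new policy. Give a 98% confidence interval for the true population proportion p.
(0.233, 0.424)

Proportion CI:
p̂ = 43/131 = 0.32824
SE = √(p̂(1-p̂)/n) = √(0.32824 · 0.67176 / 131) = 0.04103

z* = 2.326
Margin = z* · SE = 2.326 · 0.04103 = 0.0954

CI: 0.32824 ± 0.0954 = (0.233, 0.424)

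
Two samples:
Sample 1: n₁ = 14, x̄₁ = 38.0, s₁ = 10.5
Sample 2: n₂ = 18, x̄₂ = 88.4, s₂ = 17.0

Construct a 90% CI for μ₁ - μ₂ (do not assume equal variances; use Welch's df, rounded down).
(-58.72, -42.08)

Difference: x̄₁ - x̄₂ = -50.40
SE = √(s₁²/n₁ + s₂²/n₂) = √(10.5²/14 + 17.0²/18) = 4.8919
df = 28.73 → 28 (Welch–Satterthwaite, rounded down)
t* = 1.701

CI: -50.40 ± 1.701 · 4.8919 = -50.40 ± 8.32 = (-58.72, -42.08)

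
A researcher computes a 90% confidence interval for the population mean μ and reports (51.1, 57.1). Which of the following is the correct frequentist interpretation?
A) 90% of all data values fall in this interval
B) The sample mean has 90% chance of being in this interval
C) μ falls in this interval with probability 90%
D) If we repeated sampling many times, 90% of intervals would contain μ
D

A) Wrong — a CI is about the parameter μ, not individual data values.
B) Wrong — x̄ is observed and sits in the interval by construction.
C) Wrong — μ is fixed; the randomness lives in the interval, not in μ.
D) Correct — this is the frequentist long-run coverage interpretation.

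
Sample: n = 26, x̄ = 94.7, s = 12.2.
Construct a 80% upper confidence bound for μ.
μ ≤ 96.75

Upper bound (one-sided):
t* = 0.856 (one-sided for 80%)
Upper bound = x̄ + t* · s/√n = 94.7 + 0.856 · 12.2/√26 = 96.75

We are 80% confident that μ ≤ 96.75.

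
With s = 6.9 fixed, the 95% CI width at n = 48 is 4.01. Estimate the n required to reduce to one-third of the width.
n ≈ 432

CI width ∝ 1/√n
To reduce width by factor 3, need √n to grow by 3 → need 3² = 9 times as many samples.

Current: n = 48, width = 4.01
New: n = 432, width ≈ 1.30

Width reduced by factor of 4.01/1.30 = 3.08.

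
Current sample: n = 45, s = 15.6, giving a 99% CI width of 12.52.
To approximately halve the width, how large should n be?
n ≈ 180

CI width ∝ 1/√n
To reduce width by factor 2, need √n to grow by 2 → need 2² = 4 times as many samples.

Current: n = 45, width = 12.52
New: n = 180, width ≈ 6.06

Width reduced by factor of 12.52/6.06 = 2.07.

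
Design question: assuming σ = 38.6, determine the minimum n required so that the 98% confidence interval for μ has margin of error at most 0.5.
n ≥ 32245

For margin E ≤ 0.5:
n ≥ (z* · σ / E)²
n ≥ (2.326 · 38.6 / 0.5)²
n ≥ 32244.38

Minimum n = 32245 (rounding up)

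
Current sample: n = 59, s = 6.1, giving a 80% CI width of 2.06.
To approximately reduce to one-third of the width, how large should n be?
n ≈ 531

CI width ∝ 1/√n
To reduce width by factor 3, need √n to grow by 3 → need 3² = 9 times as many samples.

Current: n = 59, width = 2.06
New: n = 531, width ≈ 0.68

Width reduced by factor of 2.06/0.68 = 3.03.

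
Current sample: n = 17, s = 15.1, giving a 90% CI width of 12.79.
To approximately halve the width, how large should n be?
n ≈ 68

CI width ∝ 1/√n
To reduce width by factor 2, need √n to grow by 2 → need 2² = 4 times as many samples.

Current: n = 17, width = 12.79
New: n = 68, width ≈ 6.11

Width reduced by factor of 12.79/6.11 = 2.09.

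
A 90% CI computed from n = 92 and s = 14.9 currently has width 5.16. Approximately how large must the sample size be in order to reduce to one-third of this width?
n ≈ 828

CI width ∝ 1/√n
To reduce width by factor 3, need √n to grow by 3 → need 3² = 9 times as many samples.

Current: n = 92, width = 5.16
New: n = 828, width ≈ 1.71

Width reduced by factor of 5.16/1.71 = 3.02.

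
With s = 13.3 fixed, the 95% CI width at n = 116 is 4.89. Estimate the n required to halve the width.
n ≈ 464

CI width ∝ 1/√n
To reduce width by factor 2, need √n to grow by 2 → need 2² = 4 times as many samples.

Current: n = 116, width = 4.89
New: n = 464, width ≈ 2.43

Width reduced by factor of 4.89/2.43 = 2.01.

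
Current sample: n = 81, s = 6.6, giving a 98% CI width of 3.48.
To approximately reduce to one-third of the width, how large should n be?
n ≈ 729

CI width ∝ 1/√n
To reduce width by factor 3, need √n to grow by 3 → need 3² = 9 times as many samples.

Current: n = 81, width = 3.48
New: n = 729, width ≈ 1.14

Width reduced by factor of 3.48/1.14 = 3.05.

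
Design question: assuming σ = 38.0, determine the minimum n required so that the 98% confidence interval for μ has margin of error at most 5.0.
n ≥ 313

For margin E ≤ 5.0:
n ≥ (z* · σ / E)²
n ≥ (2.326 · 38.0 / 5.0)²
n ≥ 312.50

Minimum n = 313 (rounding up)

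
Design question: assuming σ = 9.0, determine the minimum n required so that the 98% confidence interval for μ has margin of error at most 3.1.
n ≥ 46

For margin E ≤ 3.1:
n ≥ (z* · σ / E)²
n ≥ (2.326 · 9.0 / 3.1)²
n ≥ 45.60

Minimum n = 46 (rounding up)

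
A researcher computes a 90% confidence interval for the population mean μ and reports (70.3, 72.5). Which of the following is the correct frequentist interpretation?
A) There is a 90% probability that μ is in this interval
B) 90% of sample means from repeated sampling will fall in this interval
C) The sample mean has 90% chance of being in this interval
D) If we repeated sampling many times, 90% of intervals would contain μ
D

A) Wrong — μ is fixed; the randomness lives in the interval, not in μ.
B) Wrong — coverage applies to intervals containing μ, not to future x̄ values.
C) Wrong — x̄ is observed and sits in the interval by construction.
D) Correct — this is the frequentist long-run coverage interpretation.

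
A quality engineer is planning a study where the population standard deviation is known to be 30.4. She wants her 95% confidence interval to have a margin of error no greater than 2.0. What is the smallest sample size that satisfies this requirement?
n ≥ 888

For margin E ≤ 2.0:
n ≥ (z* · σ / E)²
n ≥ (1.960 · 30.4 / 2.0)²
n ≥ 887.56

Minimum n = 888 (rounding up)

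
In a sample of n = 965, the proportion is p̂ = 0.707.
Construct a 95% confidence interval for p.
(0.678, 0.736)

Proportion CI:
SE = √(p̂(1-p̂)/n) = √(0.707 · 0.293 / 965) = 0.01465

z* = 1.960
Margin = z* · SE = 1.960 · 0.01465 = 0.0287

CI: 0.707 ± 0.0287 = (0.678, 0.736)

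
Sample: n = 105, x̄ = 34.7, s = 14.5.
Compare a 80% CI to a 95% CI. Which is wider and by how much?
95% CI is wider by 1.96

df = 104
80% CI: t* = 1.290, (32.87, 36.53), width = 2 · t* · s/√n = 3.65
95% CI: t* = 1.983, (31.89, 37.51), width = 2 · t* · s/√n = 5.61

The 95% CI is wider by 5.61 - 3.65 = 1.96.
Higher confidence requires a wider interval.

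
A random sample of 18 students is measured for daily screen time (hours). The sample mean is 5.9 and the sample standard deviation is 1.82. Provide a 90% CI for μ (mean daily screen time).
(5.15, 6.65)

t-interval (σ unknown):
df = n - 1 = 17
t* = 1.740 for 90% confidence

Margin of error = t* · s/√n = 1.740 · 1.82/√18 = 0.75

CI: (5.15, 6.65)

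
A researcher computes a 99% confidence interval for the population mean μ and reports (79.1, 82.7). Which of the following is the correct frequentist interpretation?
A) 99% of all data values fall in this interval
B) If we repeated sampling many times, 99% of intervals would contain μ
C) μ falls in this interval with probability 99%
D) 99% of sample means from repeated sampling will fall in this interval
B

A) Wrong — a CI is about the parameter μ, not individual data values.
B) Correct — this is the frequentist long-run coverage interpretation.
C) Wrong — μ is fixed; the randomness lives in the interval, not in μ.
D) Wrong — coverage applies to intervals containing μ, not to future x̄ values.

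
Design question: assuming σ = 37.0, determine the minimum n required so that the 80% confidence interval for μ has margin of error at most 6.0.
n ≥ 63

For margin E ≤ 6.0:
n ≥ (z* · σ / E)²
n ≥ (1.282 · 37.0 / 6.0)²
n ≥ 62.50

Minimum n = 63 (rounding up)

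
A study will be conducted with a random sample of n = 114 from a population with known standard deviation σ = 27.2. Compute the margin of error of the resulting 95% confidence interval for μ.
Margin of error = 4.99

Margin of error = z* · σ/√n
= 1.960 · 27.2/√114
= 1.960 · 27.2/10.6771
= 4.99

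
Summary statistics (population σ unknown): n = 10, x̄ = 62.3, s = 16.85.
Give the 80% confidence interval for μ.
(54.93, 69.67)

t-interval (σ unknown):
df = n - 1 = 9
t* = 1.383 for 80% confidence

Margin of error = t* · s/√n = 1.383 · 16.85/√10 = 7.37

CI: (54.93, 69.67)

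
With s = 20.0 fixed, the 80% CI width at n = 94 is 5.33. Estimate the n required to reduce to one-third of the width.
n ≈ 846

CI width ∝ 1/√n
To reduce width by factor 3, need √n to grow by 3 → need 3² = 9 times as many samples.

Current: n = 94, width = 5.33
New: n = 846, width ≈ 1.76

Width reduced by factor of 5.33/1.76 = 3.03.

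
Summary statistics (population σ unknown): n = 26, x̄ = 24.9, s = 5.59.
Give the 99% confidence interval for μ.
(21.84, 27.96)

t-interval (σ unknown):
df = n - 1 = 25
t* = 2.787 for 99% confidence

Margin of error = t* · s/√n = 2.787 · 5.59/√26 = 3.06

CI: (21.84, 27.96)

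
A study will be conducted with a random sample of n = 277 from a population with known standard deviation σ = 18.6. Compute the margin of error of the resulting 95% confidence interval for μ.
Margin of error = 2.19

Margin of error = z* · σ/√n
= 1.960 · 18.6/√277
= 1.960 · 18.6/16.6433
= 2.19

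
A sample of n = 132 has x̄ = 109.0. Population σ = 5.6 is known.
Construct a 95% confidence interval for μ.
(108.04, 109.96)

z-interval (σ known):
z* = 1.960 for 95% confidence

Margin of error = z* · σ/√n = 1.960 · 5.6/√132 = 0.96

CI: (109.0 - 0.96, 109.0 + 0.96) = (108.04, 109.96)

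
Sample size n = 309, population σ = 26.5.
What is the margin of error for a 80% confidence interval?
Margin of error = 1.93

Margin of error = z* · σ/√n
= 1.282 · 26.5/√309
= 1.282 · 26.5/17.5784
= 1.93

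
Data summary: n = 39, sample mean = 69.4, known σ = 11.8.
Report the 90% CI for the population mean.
(66.29, 72.51)

z-interval (σ known):
z* = 1.645 for 90% confidence

Margin of error = z* · σ/√n = 1.645 · 11.8/√39 = 3.11

CI: (69.4 - 3.11, 69.4 + 3.11) = (66.29, 72.51)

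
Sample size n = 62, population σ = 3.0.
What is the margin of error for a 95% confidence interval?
Margin of error = 0.75

Margin of error = z* · σ/√n
= 1.960 · 3.0/√62
= 1.960 · 3.0/7.8740
= 0.75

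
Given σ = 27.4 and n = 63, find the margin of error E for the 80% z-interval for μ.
Margin of error = 4.43

Margin of error = z* · σ/√n
= 1.282 · 27.4/√63
= 1.282 · 27.4/7.9373
= 4.43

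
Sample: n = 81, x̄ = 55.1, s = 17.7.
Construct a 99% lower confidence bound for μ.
μ ≥ 50.43

Lower bound (one-sided):
t* = 2.374 (one-sided for 99%)
Lower bound = x̄ - t* · s/√n = 55.1 - 2.374 · 17.7/√81 = 50.43

We are 99% confident that μ ≥ 50.43.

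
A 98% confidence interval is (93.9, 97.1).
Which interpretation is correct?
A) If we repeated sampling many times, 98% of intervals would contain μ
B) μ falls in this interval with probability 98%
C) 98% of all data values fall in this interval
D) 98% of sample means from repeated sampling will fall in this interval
A

A) Correct — this is the frequentist long-run coverage interpretation.
B) Wrong — μ is fixed; the randomness lives in the interval, not in μ.
C) Wrong — a CI is about the parameter μ, not individual data values.
D) Wrong — coverage applies to intervals containing μ, not to future x̄ values.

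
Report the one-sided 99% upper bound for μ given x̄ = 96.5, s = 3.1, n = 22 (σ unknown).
μ ≤ 98.16

Upper bound (one-sided):
t* = 2.518 (one-sided for 99%)
Upper bound = x̄ + t* · s/√n = 96.5 + 2.518 · 3.1/√22 = 98.16

We are 99% confident that μ ≤ 98.16.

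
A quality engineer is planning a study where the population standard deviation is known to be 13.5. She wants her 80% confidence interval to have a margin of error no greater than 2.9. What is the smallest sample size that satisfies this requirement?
n ≥ 36

For margin E ≤ 2.9:
n ≥ (z* · σ / E)²
n ≥ (1.282 · 13.5 / 2.9)²
n ≥ 35.62

Minimum n = 36 (rounding up)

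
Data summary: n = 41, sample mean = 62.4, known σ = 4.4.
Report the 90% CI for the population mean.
(61.27, 63.53)

z-interval (σ known):
z* = 1.645 for 90% confidence

Margin of error = z* · σ/√n = 1.645 · 4.4/√41 = 1.13

CI: (62.4 - 1.13, 62.4 + 1.13) = (61.27, 63.53)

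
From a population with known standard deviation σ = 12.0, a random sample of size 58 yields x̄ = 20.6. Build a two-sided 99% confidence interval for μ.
(16.54, 24.66)

z-interval (σ known):
z* = 2.576 for 99% confidence

Margin of error = z* · σ/√n = 2.576 · 12.0/√58 = 4.06

CI: (20.6 - 4.06, 20.6 + 4.06) = (16.54, 24.66)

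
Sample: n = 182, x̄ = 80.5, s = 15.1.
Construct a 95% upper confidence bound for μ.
μ ≤ 82.35

Upper bound (one-sided):
t* = 1.653 (one-sided for 95%)
Upper bound = x̄ + t* · s/√n = 80.5 + 1.653 · 15.1/√182 = 82.35

We are 95% confident that μ ≤ 82.35.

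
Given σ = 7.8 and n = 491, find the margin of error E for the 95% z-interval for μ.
Margin of error = 0.69

Margin of error = z* · σ/√n
= 1.960 · 7.8/√491
= 1.960 · 7.8/22.1585
= 0.69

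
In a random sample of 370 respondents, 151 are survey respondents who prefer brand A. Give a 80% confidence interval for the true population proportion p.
(0.375, 0.441)

Proportion CI:
p̂ = 151/370 = 0.40811
SE = √(p̂(1-p̂)/n) = √(0.40811 · 0.59189 / 370) = 0.02555

z* = 1.282
Margin = z* · SE = 1.282 · 0.02555 = 0.0328

CI: 0.40811 ± 0.0328 = (0.375, 0.441)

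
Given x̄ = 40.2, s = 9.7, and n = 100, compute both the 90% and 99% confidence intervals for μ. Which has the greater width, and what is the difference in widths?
99% CI is wider by 1.87

df = 99
90% CI: t* = 1.660, (38.59, 41.81), width = 2 · t* · s/√n = 3.22
99% CI: t* = 2.626, (37.65, 42.75), width = 2 · t* · s/√n = 5.09

The 99% CI is wider by 5.09 - 3.22 = 1.87.
Higher confidence requires a wider interval.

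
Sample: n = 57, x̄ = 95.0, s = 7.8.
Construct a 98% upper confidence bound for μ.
μ ≤ 97.17

Upper bound (one-sided):
t* = 2.103 (one-sided for 98%)
Upper bound = x̄ + t* · s/√n = 95.0 + 2.103 · 7.8/√57 = 97.17

We are 98% confident that μ ≤ 97.17.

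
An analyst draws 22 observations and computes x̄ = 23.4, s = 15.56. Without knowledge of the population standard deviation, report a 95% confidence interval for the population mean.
(16.50, 30.30)

t-interval (σ unknown):
df = n - 1 = 21
t* = 2.080 for 95% confidence

Margin of error = t* · s/√n = 2.080 · 15.56/√22 = 6.90

CI: (16.50, 30.30)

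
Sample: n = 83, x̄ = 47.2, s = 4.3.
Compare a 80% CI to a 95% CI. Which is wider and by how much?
95% CI is wider by 0.66

df = 82
80% CI: t* = 1.292, (46.59, 47.81), width = 2 · t* · s/√n = 1.22
95% CI: t* = 1.989, (46.26, 48.14), width = 2 · t* · s/√n = 1.88

The 95% CI is wider by 1.88 - 1.22 = 0.66.
Higher confidence requires a wider interval.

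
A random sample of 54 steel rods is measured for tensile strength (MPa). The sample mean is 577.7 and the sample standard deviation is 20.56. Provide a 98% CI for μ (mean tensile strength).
(570.99, 584.41)

t-interval (σ unknown):
df = n - 1 = 53
t* = 2.399 for 98% confidence

Margin of error = t* · s/√n = 2.399 · 20.56/√54 = 6.71

CI: (570.99, 584.41)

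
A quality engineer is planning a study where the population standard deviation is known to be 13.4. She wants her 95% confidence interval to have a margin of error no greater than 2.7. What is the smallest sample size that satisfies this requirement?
n ≥ 95

For margin E ≤ 2.7:
n ≥ (z* · σ / E)²
n ≥ (1.960 · 13.4 / 2.7)²
n ≥ 94.62

Minimum n = 95 (rounding up)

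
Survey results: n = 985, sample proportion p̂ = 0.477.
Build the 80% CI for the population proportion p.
(0.457, 0.497)

Proportion CI:
SE = √(p̂(1-p̂)/n) = √(0.477 · 0.523 / 985) = 0.01591

z* = 1.282
Margin = z* · SE = 1.282 · 0.01591 = 0.0204

CI: 0.477 ± 0.0204 = (0.457, 0.497)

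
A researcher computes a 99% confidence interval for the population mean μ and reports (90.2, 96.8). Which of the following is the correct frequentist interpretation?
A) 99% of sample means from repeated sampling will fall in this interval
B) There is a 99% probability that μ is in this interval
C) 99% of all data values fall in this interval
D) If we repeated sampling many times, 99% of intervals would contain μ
D

A) Wrong — coverage applies to intervals containing μ, not to future x̄ values.
B) Wrong — μ is fixed; the randomness lives in the interval, not in μ.
C) Wrong — a CI is about the parameter μ, not individual data values.
D) Correct — this is the frequentist long-run coverage interpretation.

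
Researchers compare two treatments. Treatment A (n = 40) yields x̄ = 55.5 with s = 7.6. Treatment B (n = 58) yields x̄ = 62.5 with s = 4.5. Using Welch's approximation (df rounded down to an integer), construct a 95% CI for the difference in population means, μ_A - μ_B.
(-9.68, -4.32)

Difference: x̄₁ - x̄₂ = -7.00
SE = √(s₁²/n₁ + s₂²/n₂) = √(7.6²/40 + 4.5²/58) = 1.3391
df = 57.83 → 57 (Welch–Satterthwaite, rounded down)
t* = 2.002

CI: -7.00 ± 2.002 · 1.3391 = -7.00 ± 2.68 = (-9.68, -4.32)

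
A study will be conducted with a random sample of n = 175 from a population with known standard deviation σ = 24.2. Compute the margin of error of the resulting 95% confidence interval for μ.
Margin of error = 3.59

Margin of error = z* · σ/√n
= 1.960 · 24.2/√175
= 1.960 · 24.2/13.2288
= 3.59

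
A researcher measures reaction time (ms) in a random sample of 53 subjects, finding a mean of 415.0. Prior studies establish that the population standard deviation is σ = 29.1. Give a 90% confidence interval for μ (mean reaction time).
(408.42, 421.58)

z-interval (σ known):
z* = 1.645 for 90% confidence

Margin of error = z* · σ/√n = 1.645 · 29.1/√53 = 6.58

CI: (415.0 - 6.58, 415.0 + 6.58) = (408.42, 421.58)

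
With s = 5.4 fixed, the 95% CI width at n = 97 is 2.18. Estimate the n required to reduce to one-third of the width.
n ≈ 873

CI width ∝ 1/√n
To reduce width by factor 3, need √n to grow by 3 → need 3² = 9 times as many samples.

Current: n = 97, width = 2.18
New: n = 873, width ≈ 0.72

Width reduced by factor of 2.18/0.72 = 3.03.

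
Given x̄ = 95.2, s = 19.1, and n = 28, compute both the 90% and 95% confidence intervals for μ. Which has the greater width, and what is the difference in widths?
95% CI is wider by 2.52

df = 27
90% CI: t* = 1.703, (89.05, 101.35), width = 2 · t* · s/√n = 12.29
95% CI: t* = 2.052, (87.79, 102.61), width = 2 · t* · s/√n = 14.81

The 95% CI is wider by 14.81 - 12.29 = 2.52.
Higher confidence requires a wider interval.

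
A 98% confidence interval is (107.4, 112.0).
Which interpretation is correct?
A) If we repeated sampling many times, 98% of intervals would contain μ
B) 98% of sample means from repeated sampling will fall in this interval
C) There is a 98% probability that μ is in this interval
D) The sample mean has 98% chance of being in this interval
A

A) Correct — this is the frequentist long-run coverage interpretation.
B) Wrong — coverage applies to intervals containing μ, not to future x̄ values.
C) Wrong — μ is fixed; the randomness lives in the interval, not in μ.
D) Wrong — x̄ is observed and sits in the interval by construction.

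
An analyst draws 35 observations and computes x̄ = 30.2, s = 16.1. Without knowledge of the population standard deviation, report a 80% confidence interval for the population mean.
(26.64, 33.76)

t-interval (σ unknown):
df = n - 1 = 34
t* = 1.307 for 80% confidence

Margin of error = t* · s/√n = 1.307 · 16.1/√35 = 3.56

CI: (26.64, 33.76)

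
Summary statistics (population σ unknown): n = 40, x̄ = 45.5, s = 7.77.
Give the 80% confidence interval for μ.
(43.90, 47.10)

t-interval (σ unknown):
df = n - 1 = 39
t* = 1.304 for 80% confidence

Margin of error = t* · s/√n = 1.304 · 7.77/√40 = 1.60

CI: (43.90, 47.10)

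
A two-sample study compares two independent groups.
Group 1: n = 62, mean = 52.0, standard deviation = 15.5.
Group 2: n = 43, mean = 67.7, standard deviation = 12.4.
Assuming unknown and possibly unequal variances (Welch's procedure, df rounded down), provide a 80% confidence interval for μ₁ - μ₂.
(-19.22, -12.18)

Difference: x̄₁ - x̄₂ = -15.70
SE = √(s₁²/n₁ + s₂²/n₂) = √(15.5²/62 + 12.4²/43) = 2.7296
df = 100.83 → 100 (Welch–Satterthwaite, rounded down)
t* = 1.290

CI: -15.70 ± 1.290 · 2.7296 = -15.70 ± 3.52 = (-19.22, -12.18)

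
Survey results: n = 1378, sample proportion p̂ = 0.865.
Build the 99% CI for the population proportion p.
(0.841, 0.889)

Proportion CI:
SE = √(p̂(1-p̂)/n) = √(0.865 · 0.135 / 1378) = 0.00921

z* = 2.576
Margin = z* · SE = 2.576 · 0.00921 = 0.0237

CI: 0.865 ± 0.0237 = (0.841, 0.889)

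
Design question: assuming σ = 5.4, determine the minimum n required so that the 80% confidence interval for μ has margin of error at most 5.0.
n ≥ 2

For margin E ≤ 5.0:
n ≥ (z* · σ / E)²
n ≥ (1.282 · 5.4 / 5.0)²
n ≥ 1.92

Minimum n = 2 (rounding up)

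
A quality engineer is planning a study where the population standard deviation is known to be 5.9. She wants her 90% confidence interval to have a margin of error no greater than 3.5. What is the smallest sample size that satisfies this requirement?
n ≥ 8

For margin E ≤ 3.5:
n ≥ (z* · σ / E)²
n ≥ (1.645 · 5.9 / 3.5)²
n ≥ 7.69

Minimum n = 8 (rounding up)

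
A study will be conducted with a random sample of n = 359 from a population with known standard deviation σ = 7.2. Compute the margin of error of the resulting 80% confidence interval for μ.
Margin of error = 0.49

Margin of error = z* · σ/√n
= 1.282 · 7.2/√359
= 1.282 · 7.2/18.9473
= 0.49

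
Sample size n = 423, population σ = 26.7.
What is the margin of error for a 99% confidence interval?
Margin of error = 3.34

Margin of error = z* · σ/√n
= 2.576 · 26.7/√423
= 2.576 · 26.7/20.5670
= 3.34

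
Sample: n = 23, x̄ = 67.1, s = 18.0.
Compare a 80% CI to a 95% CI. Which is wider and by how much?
95% CI is wider by 5.65

df = 22
80% CI: t* = 1.321, (62.14, 72.06), width = 2 · t* · s/√n = 9.92
95% CI: t* = 2.074, (59.32, 74.88), width = 2 · t* · s/√n = 15.57

The 95% CI is wider by 15.57 - 9.92 = 5.65.
Higher confidence requires a wider interval.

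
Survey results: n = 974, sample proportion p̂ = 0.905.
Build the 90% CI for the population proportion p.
(0.890, 0.920)

Proportion CI:
SE = √(p̂(1-p̂)/n) = √(0.905 · 0.095 / 974) = 0.00940

z* = 1.645
Margin = z* · SE = 1.645 · 0.00940 = 0.0155

CI: 0.905 ± 0.0155 = (0.890, 0.920)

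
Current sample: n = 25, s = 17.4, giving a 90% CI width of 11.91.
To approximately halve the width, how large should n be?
n ≈ 100

CI width ∝ 1/√n
To reduce width by factor 2, need √n to grow by 2 → need 2² = 4 times as many samples.

Current: n = 25, width = 11.91
New: n = 100, width ≈ 5.78

Width reduced by factor of 11.91/5.78 = 2.06.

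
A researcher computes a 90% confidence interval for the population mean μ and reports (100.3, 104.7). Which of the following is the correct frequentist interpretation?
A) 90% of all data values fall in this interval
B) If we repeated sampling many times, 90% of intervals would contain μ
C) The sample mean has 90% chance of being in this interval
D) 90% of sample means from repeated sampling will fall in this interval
B

A) Wrong — a CI is about the parameter μ, not individual data values.
B) Correct — this is the frequentist long-run coverage interpretation.
C) Wrong — x̄ is observed and sits in the interval by construction.
D) Wrong — coverage applies to intervals containing μ, not to future x̄ values.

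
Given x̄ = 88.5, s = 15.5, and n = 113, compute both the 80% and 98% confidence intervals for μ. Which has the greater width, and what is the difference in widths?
98% CI is wider by 3.12

df = 112
80% CI: t* = 1.289, (86.62, 90.38), width = 2 · t* · s/√n = 3.76
98% CI: t* = 2.360, (85.06, 91.94), width = 2 · t* · s/√n = 6.88

The 98% CI is wider by 6.88 - 3.76 = 3.12.
Higher confidence requires a wider interval.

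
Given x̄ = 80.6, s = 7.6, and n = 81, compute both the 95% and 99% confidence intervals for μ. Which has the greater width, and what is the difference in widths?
99% CI is wider by 1.10

df = 80
95% CI: t* = 1.990, (78.92, 82.28), width = 2 · t* · s/√n = 3.36
99% CI: t* = 2.639, (78.37, 82.83), width = 2 · t* · s/√n = 4.46

The 99% CI is wider by 4.46 - 3.36 = 1.10.
Higher confidence requires a wider interval.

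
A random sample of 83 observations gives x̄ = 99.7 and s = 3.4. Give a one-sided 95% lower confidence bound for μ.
μ ≥ 99.08

Lower bound (one-sided):
t* = 1.664 (one-sided for 95%)
Lower bound = x̄ - t* · s/√n = 99.7 - 1.664 · 3.4/√83 = 99.08

We are 95% confident that μ ≥ 99.08.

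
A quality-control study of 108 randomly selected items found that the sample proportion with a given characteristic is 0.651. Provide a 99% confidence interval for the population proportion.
(0.533, 0.769)

Proportion CI:
SE = √(p̂(1-p̂)/n) = √(0.651 · 0.349 / 108) = 0.04587

z* = 2.576
Margin = z* · SE = 2.576 · 0.04587 = 0.1182

CI: 0.651 ± 0.1182 = (0.533, 0.769)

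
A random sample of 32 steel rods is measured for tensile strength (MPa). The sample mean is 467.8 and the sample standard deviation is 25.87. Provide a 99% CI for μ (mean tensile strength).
(455.25, 480.35)

t-interval (σ unknown):
df = n - 1 = 31
t* = 2.744 for 99% confidence

Margin of error = t* · s/√n = 2.744 · 25.87/√32 = 12.55

CI: (455.25, 480.35)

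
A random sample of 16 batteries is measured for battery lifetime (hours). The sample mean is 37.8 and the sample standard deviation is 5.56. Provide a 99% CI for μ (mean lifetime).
(33.70, 41.90)

t-interval (σ unknown):
df = n - 1 = 15
t* = 2.947 for 99% confidence

Margin of error = t* · s/√n = 2.947 · 5.56/√16 = 4.10

CI: (33.70, 41.90)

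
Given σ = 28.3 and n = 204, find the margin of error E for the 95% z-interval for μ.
Margin of error = 3.88

Margin of error = z* · σ/√n
= 1.960 · 28.3/√204
= 1.960 · 28.3/14.2829
= 3.88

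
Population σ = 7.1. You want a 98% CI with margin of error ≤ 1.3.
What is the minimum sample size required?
n ≥ 162

For margin E ≤ 1.3:
n ≥ (z* · σ / E)²
n ≥ (2.326 · 7.1 / 1.3)²
n ≥ 161.38

Minimum n = 162 (rounding up)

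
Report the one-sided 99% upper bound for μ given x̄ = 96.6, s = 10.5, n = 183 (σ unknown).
μ ≤ 98.42

Upper bound (one-sided):
t* = 2.347 (one-sided for 99%)
Upper bound = x̄ + t* · s/√n = 96.6 + 2.347 · 10.5/√183 = 98.42

We are 99% confident that μ ≤ 98.42.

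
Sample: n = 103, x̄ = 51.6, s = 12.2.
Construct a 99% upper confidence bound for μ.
μ ≤ 54.44

Upper bound (one-sided):
t* = 2.363 (one-sided for 99%)
Upper bound = x̄ + t* · s/√n = 51.6 + 2.363 · 12.2/√103 = 54.44

We are 99% confident that μ ≤ 54.44.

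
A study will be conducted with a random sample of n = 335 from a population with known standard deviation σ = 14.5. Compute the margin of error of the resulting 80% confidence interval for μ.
Margin of error = 1.02

Margin of error = z* · σ/√n
= 1.282 · 14.5/√335
= 1.282 · 14.5/18.3030
= 1.02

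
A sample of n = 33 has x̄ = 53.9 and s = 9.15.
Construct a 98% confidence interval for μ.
(50.00, 57.80)

t-interval (σ unknown):
df = n - 1 = 32
t* = 2.449 for 98% confidence

Margin of error = t* · s/√n = 2.449 · 9.15/√33 = 3.90

CI: (50.00, 57.80)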